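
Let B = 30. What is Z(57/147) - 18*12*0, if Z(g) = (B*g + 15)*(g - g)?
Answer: 0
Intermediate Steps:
Z(g) = 0 (Z(g) = (30*g + 15)*(g - g) = (15 + 30*g)*0 = 0)
Z(57/147) - 18*12*0 = 0 - 18*12*0 = 0 - 216*0 = 0 - 1*0 = 0 + 0 = 0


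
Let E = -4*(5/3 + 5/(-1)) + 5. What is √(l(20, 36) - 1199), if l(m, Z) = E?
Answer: I*√10626/3 ≈ 34.361*I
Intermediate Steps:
E = 55/3 (E = -4*(5*(⅓) + 5*(-1)) + 5 = -4*(5/3 - 5) + 5 = -4*(-10/3) + 5 = 40/3 + 5 = 55/3 ≈ 18.333)
l(m, Z) = 55/3
√(l(20, 36) - 1199) = √(55/3 - 1199) = √(-3542/3) = I*√10626/3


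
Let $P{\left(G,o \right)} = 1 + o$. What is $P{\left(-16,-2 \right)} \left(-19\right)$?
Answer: $19$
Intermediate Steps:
$P{\left(-16,-2 \right)} \left(-19\right) = \left(1 - 2\right) \left(-19\right) = \left(-1\right) \left(-19\right) = 19$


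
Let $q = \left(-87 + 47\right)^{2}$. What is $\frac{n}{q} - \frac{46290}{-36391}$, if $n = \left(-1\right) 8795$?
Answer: $- \frac{49198969}{11645120} \approx -4.2249$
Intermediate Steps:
$n = -8795$
$q = 1600$ ($q = \left(-40\right)^{2} = 1600$)
$\frac{n}{q} - \frac{46290}{-36391} = - \frac{8795}{1600} - \frac{46290}{-36391} = \left(-8795\right) \frac{1}{1600} - - \frac{46290}{36391} = - \frac{1759}{320} + \frac{46290}{36391} = - \frac{49198969}{11645120}$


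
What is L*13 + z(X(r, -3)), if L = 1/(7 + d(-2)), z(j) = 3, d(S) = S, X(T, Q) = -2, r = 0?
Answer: 28/5 ≈ 5.6000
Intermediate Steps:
L = ⅕ (L = 1/(7 - 2) = 1/5 = ⅕ ≈ 0.20000)
L*13 + z(X(r, -3)) = (⅕)*13 + 3 = 13/5 + 3 = 28/5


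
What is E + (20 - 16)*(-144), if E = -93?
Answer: -669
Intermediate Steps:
E + (20 - 16)*(-144) = -93 + (20 - 16)*(-144) = -93 + 4*(-144) = -93 - 576 = -669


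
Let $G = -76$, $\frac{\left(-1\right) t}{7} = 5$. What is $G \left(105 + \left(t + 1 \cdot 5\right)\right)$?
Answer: $-5700$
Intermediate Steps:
$t = -35$ ($t = \left(-7\right) 5 = -35$)
$G \left(105 + \left(t + 1 \cdot 5\right)\right) = - 76 \left(105 + \left(-35 + 1 \cdot 5\right)\right) = - 76 \left(105 + \left(-35 + 5\right)\right) = - 76 \left(105 - 30\right) = \left(-76\right) 75 = -5700$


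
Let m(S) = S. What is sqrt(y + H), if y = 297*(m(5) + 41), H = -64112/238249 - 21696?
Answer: I*sqrt(3768974302082)/21659 ≈ 89.634*I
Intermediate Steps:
H = -5169114416/238249 (H = -64112*1/238249 - 21696 = -64112/238249 - 21696 = -5169114416/238249 ≈ -21696.)
y = 13662 (y = 297*(5 + 41) = 297*46 = 13662)
sqrt(y + H) = sqrt(13662 - 5169114416/238249) = sqrt(-1914156578/238249) = I*sqrt(3768974302082)/21659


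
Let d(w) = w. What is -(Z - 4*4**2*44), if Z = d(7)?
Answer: 2809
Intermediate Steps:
Z = 7
-(Z - 4*4**2*44) = -(7 - 4*4**2*44) = -(7 - 4*16*44) = -(7 - 64*44) = -(7 - 2816) = -1*(-2809) = 2809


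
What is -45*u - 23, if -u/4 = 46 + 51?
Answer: 17437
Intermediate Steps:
u = -388 (u = -4*(46 + 51) = -4*97 = -388)
-45*u - 23 = -45*(-388) - 23 = 17460 - 23 = 17437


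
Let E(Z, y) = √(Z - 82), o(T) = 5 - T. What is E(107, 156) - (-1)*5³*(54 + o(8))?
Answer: 6380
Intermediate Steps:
E(Z, y) = √(-82 + Z)
E(107, 156) - (-1)*5³*(54 + o(8)) = √(-82 + 107) - (-1)*5³*(54 + (5 - 1*8)) = √25 - (-1)*125*(54 + (5 - 8)) = 5 - (-1)*125*(54 - 3) = 5 - (-1)*125*51 = 5 - (-1)*6375 = 5 - 1*(-6375) = 5 + 6375 = 6380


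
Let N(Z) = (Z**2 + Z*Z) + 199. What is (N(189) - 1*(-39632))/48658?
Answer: 111273/48658 ≈ 2.2868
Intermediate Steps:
N(Z) = 199 + 2*Z**2 (N(Z) = (Z**2 + Z**2) + 199 = 2*Z**2 + 199 = 199 + 2*Z**2)
(N(189) - 1*(-39632))/48658 = ((199 + 2*189**2) - 1*(-39632))/48658 = ((199 + 2*35721) + 39632)*(1/48658) = ((199 + 71442) + 39632)*(1/48658) = (71641 + 39632)*(1/48658) = 111273*(1/48658) = 111273/48658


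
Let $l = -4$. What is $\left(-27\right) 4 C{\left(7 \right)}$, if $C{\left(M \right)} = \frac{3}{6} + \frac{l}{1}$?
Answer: $378$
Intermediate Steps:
$C{\left(M \right)} = - \frac{7}{2}$ ($C{\left(M \right)} = \frac{3}{6} - \frac{4}{1} = 3 \cdot \frac{1}{6} - 4 = \frac{1}{2} - 4 = - \frac{7}{2}$)
$\left(-27\right) 4 C{\left(7 \right)} = \left(-27\right) 4 \left(- \frac{7}{2}\right) = \left(-108\right) \left(- \frac{7}{2}\right) = 378$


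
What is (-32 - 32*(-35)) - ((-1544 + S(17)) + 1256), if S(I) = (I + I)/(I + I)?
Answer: 1375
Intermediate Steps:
S(I) = 1 (S(I) = (2*I)/((2*I)) = (2*I)*(1/(2*I)) = 1)
(-32 - 32*(-35)) - ((-1544 + S(17)) + 1256) = (-32 - 32*(-35)) - ((-1544 + 1) + 1256) = (-32 + 1120) - (-1543 + 1256) = 1088 - 1*(-287) = 1088 + 287 = 1375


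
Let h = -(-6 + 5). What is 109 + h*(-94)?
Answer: 15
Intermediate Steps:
h = 1 (h = -1*(-1) = 1)
109 + h*(-94) = 109 + 1*(-94) = 109 - 94 = 15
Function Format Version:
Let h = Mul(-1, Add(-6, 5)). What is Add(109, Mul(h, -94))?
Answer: 15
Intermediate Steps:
h = 1 (h = Mul(-1, -1) = 1)
Add(109, Mul(h, -94)) = Add(109, Mul(1, -94)) = Add(109, -94) = 15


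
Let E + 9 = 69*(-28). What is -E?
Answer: 1941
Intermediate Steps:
E = -1941 (E = -9 + 69*(-28) = -9 - 1932 = -1941)
-E = -1*(-1941) = 1941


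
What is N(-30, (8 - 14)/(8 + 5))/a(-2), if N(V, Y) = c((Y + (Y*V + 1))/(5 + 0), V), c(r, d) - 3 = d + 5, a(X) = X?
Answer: 11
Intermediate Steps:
c(r, d) = 8 + d (c(r, d) = 3 + (d + 5) = 3 + (5 + d) = 8 + d)
N(V, Y) = 8 + V
N(-30, (8 - 14)/(8 + 5))/a(-2) = (8 - 30)/(-2) = -22*(-½) = 11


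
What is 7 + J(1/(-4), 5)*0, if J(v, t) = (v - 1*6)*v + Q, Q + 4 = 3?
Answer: 7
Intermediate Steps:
Q = -1 (Q = -4 + 3 = -1)
J(v, t) = -1 + v*(-6 + v) (J(v, t) = (v - 1*6)*v - 1 = (v - 6)*v - 1 = (-6 + v)*v - 1 = v*(-6 + v) - 1 = -1 + v*(-6 + v))
7 + J(1/(-4), 5)*0 = 7 + (-1 + (1/(-4))**2 - 6/(-4))*0 = 7 + (-1 + (-1/4)**2 - 6*(-1/4))*0 = 7 + (-1 + 1/16 + 3/2)*0 = 7 + (9/16)*0 = 7 + 0 = 7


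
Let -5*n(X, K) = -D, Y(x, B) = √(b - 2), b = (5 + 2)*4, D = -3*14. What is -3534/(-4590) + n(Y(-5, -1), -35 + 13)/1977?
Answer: 386009/504135 ≈ 0.76569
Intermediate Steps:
D = -42
b = 28 (b = 7*4 = 28)
Y(x, B) = √26 (Y(x, B) = √(28 - 2) = √26)
n(X, K) = -42/5 (n(X, K) = -(-1)*(-42)/5 = -⅕*42 = -42/5)
-3534/(-4590) + n(Y(-5, -1), -35 + 13)/1977 = -3534/(-4590) - 42/5/1977 = -3534*(-1/4590) - 42/5*1/1977 = 589/765 - 14/3295 = 386009/504135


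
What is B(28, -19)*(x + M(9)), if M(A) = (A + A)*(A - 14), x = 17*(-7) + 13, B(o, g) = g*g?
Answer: -70756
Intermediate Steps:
B(o, g) = g²
x = -106 (x = -119 + 13 = -106)
M(A) = 2*A*(-14 + A) (M(A) = (2*A)*(-14 + A) = 2*A*(-14 + A))
B(28, -19)*(x + M(9)) = (-19)²*(-106 + 2*9*(-14 + 9)) = 361*(-106 + 2*9*(-5)) = 361*(-106 - 90) = 361*(-196) = -70756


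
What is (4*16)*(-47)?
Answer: -3008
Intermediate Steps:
(4*16)*(-47) = 64*(-47) = -3008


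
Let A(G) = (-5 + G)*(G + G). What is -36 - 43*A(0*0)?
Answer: -36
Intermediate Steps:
A(G) = 2*G*(-5 + G) (A(G) = (-5 + G)*(2*G) = 2*G*(-5 + G))
-36 - 43*A(0*0) = -36 - 86*0*0*(-5 + 0*0) = -36 - 86*0*(-5 + 0) = -36 - 86*0*(-5) = -36 - 43*0 = -36 + 0 = -36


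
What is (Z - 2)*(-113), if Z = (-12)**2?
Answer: -16046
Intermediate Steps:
Z = 144
(Z - 2)*(-113) = (144 - 2)*(-113) = 142*(-113) = -16046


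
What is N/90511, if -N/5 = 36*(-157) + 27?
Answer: 28125/90511 ≈ 0.31074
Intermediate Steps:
N = 28125 (N = -5*(36*(-157) + 27) = -5*(-5652 + 27) = -5*(-5625) = 28125)
N/90511 = 28125/90511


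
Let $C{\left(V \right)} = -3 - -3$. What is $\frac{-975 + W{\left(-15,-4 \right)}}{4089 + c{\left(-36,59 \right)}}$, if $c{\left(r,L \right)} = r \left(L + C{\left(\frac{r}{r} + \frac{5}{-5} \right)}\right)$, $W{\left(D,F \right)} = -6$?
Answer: $- \frac{327}{655} \approx -0.49924$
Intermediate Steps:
$C{\left(V \right)} = 0$ ($C{\left(V \right)} = -3 + 3 = 0$)
$c{\left(r,L \right)} = L r$ ($c{\left(r,L \right)} = r \left(L + 0\right) = r L = L r$)
$\frac{-975 + W{\left(-15,-4 \right)}}{4089 + c{\left(-36,59 \right)}} = \frac{-975 - 6}{4089 + 59 \left(-36\right)} = - \frac{981}{4089 - 2124} = - \frac{981}{1965} = \left(-981\right) \frac{1}{1965} = - \frac{327}{655}$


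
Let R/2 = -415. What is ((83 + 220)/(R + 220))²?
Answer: 91809/372100 ≈ 0.24673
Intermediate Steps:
R = -830 (R = 2*(-415) = -830)
((83 + 220)/(R + 220))² = ((83 + 220)/(-830 + 220))² = (303/(-610))² = (303*(-1/610))² = (-303/610)² = 91809/372100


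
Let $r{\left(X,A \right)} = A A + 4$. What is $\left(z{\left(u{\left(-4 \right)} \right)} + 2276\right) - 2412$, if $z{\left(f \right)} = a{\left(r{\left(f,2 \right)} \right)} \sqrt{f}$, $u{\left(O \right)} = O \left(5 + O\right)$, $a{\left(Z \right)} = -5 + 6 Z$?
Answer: $-136 + 86 i \approx -136.0 + 86.0 i$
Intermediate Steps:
$r{\left(X,A \right)} = 4 + A^{2}$ ($r{\left(X,A \right)} = A^{2} + 4 = 4 + A^{2}$)
$z{\left(f \right)} = 43 \sqrt{f}$ ($z{\left(f \right)} = \left(-5 + 6 \left(4 + 2^{2}\right)\right) \sqrt{f} = \left(-5 + 6 \left(4 + 4\right)\right) \sqrt{f} = \left(-5 + 6 \cdot 8\right) \sqrt{f} = \left(-5 + 48\right) \sqrt{f} = 43 \sqrt{f}$)
$\left(z{\left(u{\left(-4 \right)} \right)} + 2276\right) - 2412 = \left(43 \sqrt{- 4 \left(5 - 4\right)} + 2276\right) - 2412 = \left(43 \sqrt{\left(-4\right) 1} + 2276\right) - 2412 = \left(43 \sqrt{-4} + 2276\right) - 2412 = \left(43 \cdot 2 i + 2276\right) - 2412 = \left(86 i + 2276\right) - 2412 = \left(2276 + 86 i\right) - 2412 = -136 + 86 i$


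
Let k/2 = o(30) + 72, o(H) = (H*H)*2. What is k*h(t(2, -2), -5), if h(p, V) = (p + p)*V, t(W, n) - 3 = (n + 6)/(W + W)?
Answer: -149760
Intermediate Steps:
t(W, n) = 3 + (6 + n)/(2*W) (t(W, n) = 3 + (n + 6)/(W + W) = 3 + (6 + n)/((2*W)) = 3 + (6 + n)*(1/(2*W)) = 3 + (6 + n)/(2*W))
o(H) = 2*H² (o(H) = H²*2 = 2*H²)
h(p, V) = 2*V*p (h(p, V) = (2*p)*V = 2*V*p)
k = 3744 (k = 2*(2*30² + 72) = 2*(2*900 + 72) = 2*(1800 + 72) = 2*1872 = 3744)
k*h(t(2, -2), -5) = 3744*(2*(-5)*((½)*(6 - 2 + 6*2)/2)) = 3744*(2*(-5)*((½)*(½)*(6 - 2 + 12))) = 3744*(2*(-5)*((½)*(½)*16)) = 3744*(2*(-5)*4) = 3744*(-40) = -149760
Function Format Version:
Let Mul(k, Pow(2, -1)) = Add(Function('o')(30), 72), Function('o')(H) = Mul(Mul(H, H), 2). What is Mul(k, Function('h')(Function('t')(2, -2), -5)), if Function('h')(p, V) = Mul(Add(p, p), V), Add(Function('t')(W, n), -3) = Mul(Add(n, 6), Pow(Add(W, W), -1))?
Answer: -149760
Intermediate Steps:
Function('t')(W, n) = Add(3, Mul(Rational(1, 2), Pow(W, -1), Add(6, n))) (Function('t')(W, n) = Add(3, Mul(Add(n, 6), Pow(Add(W, W), -1))) = Add(3, Mul(Add(6, n), Pow(Mul(2, W), -1))) = Add(3, Mul(Add(6, n), Mul(Rational(1, 2), Pow(W, -1)))) = Add(3, Mul(Rational(1, 2), Pow(W, -1), Add(6, n))))
Function('o')(H) = Mul(2, Pow(H, 2)) (Function('o')(H) = Mul(Pow(H, 2), 2) = Mul(2, Pow(H, 2)))
Function('h')(p, V) = Mul(2, V, p) (Function('h')(p, V) = Mul(Mul(2, p), V) = Mul(2, V, p))
k = 3744 (k = Mul(2, Add(Mul(2, Pow(30, 2)), 72)) = Mul(2, Add(Mul(2, 900), 72)) = Mul(2, Add(1800, 72)) = Mul(2, 1872) = 3744)
Mul(k, Function('h')(Function('t')(2, -2), -5)) = Mul(3744, Mul(2, -5, Mul(Rational(1, 2), Pow(2, -1), Add(6, -2, Mul(6, 2))))) = Mul(3744, Mul(2, -5, Mul(Rational(1, 2), Rational(1, 2), Add(6, -2, 12)))) = Mul(3744, Mul(2, -5, Mul(Rational(1, 2), Rational(1, 2), 16))) = Mul(3744, Mul(2, -5, 4)) = Mul(3744, -40) = -149760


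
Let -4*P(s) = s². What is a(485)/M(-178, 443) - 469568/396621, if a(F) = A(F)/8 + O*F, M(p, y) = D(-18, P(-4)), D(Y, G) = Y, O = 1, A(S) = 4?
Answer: -14889757/528828 ≈ -28.156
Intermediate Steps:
P(s) = -s²/4
M(p, y) = -18
a(F) = ½ + F (a(F) = 4/8 + 1*F = 4*(⅛) + F = ½ + F)
a(485)/M(-178, 443) - 469568/396621 = (½ + 485)/(-18) - 469568/396621 = (971/2)*(-1/18) - 469568*1/396621 = -971/36 - 469568/396621 = -14889757/528828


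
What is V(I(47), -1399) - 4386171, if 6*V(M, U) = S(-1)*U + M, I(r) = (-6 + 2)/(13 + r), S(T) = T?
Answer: -197367203/45 ≈ -4.3859e+6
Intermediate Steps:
I(r) = -4/(13 + r)
V(M, U) = -U/6 + M/6 (V(M, U) = (-U + M)/6 = (M - U)/6 = -U/6 + M/6)
V(I(47), -1399) - 4386171 = (-1/6*(-1399) + (-4/(13 + 47))/6) - 4386171 = (1399/6 + (-4/60)/6) - 4386171 = (1399/6 + (-4*1/60)/6) - 4386171 = (1399/6 + (1/6)*(-1/15)) - 4386171 = (1399/6 - 1/90) - 4386171 = 10492/45 - 4386171 = -197367203/45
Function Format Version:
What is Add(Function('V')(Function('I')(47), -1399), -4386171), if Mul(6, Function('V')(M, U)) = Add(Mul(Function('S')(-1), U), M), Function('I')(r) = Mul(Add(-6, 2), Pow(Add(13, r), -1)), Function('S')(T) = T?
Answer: Rational(-197367203, 45) ≈ -4.3859e+6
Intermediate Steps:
Function('I')(r) = Mul(-4, Pow(Add(13, r), -1))
Function('V')(M, U) = Add(Mul(Rational(-1, 6), U), Mul(Rational(1, 6), M)) (Function('V')(M, U) = Mul(Rational(1, 6), Add(Mul(-1, U), M)) = Mul(Rational(1, 6), Add(M, Mul(-1, U))) = Add(Mul(Rational(-1, 6), U), Mul(Rational(1, 6), M)))
Add(Function('V')(Function('I')(47), -1399), -4386171) = Add(Add(Mul(Rational(-1, 6), -1399), Mul(Rational(1, 6), Mul(-4, Pow(Add(13, 47), -1)))), -4386171) = Add(Add(Rational(1399, 6), Mul(Rational(1, 6), Mul(-4, Pow(60, -1)))), -4386171) = Add(Add(Rational(1399, 6), Mul(Rational(1, 6), Mul(-4, Rational(1, 60)))), -4386171) = Add(Add(Rational(1399, 6), Mul(Rational(1, 6), Rational(-1, 15))), -4386171) = Add(Add(Rational(1399, 6), Rational(-1, 90)), -4386171) = Add(Rational(10492, 45), -4386171) = Rational(-197367203, 45)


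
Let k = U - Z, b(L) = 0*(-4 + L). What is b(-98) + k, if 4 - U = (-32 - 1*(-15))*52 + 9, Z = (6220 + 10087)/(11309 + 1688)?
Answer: 11408056/12997 ≈ 877.75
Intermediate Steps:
Z = 16307/12997 ≈ 1.2547
U = 879 (U = 4 - ((-32 - 1*(-15))*52 + 9) = 4 - ((-32 + 15)*52 + 9) = 4 - (-17*52 + 9) = 4 - (-884 + 9) = 4 - 1*(-875) = 4 + 875 = 879)
b(L) = 0
k = 11408056/12997 (k = 879 - 1*16307/12997 = 879 - 16307/12997 = 11408056/12997 ≈ 877.75)
b(-98) + k = 0 + 11408056/12997 = 11408056/12997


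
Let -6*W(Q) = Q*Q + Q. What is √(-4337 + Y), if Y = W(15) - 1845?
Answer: I*√6222 ≈ 78.88*I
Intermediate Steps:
W(Q) = -Q/6 - Q²/6 (W(Q) = -(Q*Q + Q)/6 = -(Q² + Q)/6 = -(Q + Q²)/6 = -Q/6 - Q²/6)
Y = -1885 (Y = -⅙*15*(1 + 15) - 1845 = -⅙*15*16 - 1845 = -40 - 1845 = -1885)
√(-4337 + Y) = √(-4337 - 1885) = √(-6222) = I*√6222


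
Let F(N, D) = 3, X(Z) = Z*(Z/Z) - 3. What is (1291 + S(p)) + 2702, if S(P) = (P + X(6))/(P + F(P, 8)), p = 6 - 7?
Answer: 3994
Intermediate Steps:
X(Z) = -3 + Z (X(Z) = Z*1 - 3 = Z - 3 = -3 + Z)
p = -1
S(P) = 1 (S(P) = (P + (-3 + 6))/(P + 3) = (P + 3)/(3 + P) = (3 + P)/(3 + P) = 1)
(1291 + S(p)) + 2702 = (1291 + 1) + 2702 = 1292 + 2702 = 3994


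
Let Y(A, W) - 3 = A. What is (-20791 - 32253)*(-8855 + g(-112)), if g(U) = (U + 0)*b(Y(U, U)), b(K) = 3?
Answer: 487527404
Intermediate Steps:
Y(A, W) = 3 + A
g(U) = 3*U (g(U) = (U + 0)*3 = U*3 = 3*U)
(-20791 - 32253)*(-8855 + g(-112)) = (-20791 - 32253)*(-8855 + 3*(-112)) = -53044*(-8855 - 336) = -53044*(-9191) = 487527404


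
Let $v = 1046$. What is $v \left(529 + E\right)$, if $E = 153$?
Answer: $713372$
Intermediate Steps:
$v \left(529 + E\right) = 1046 \left(529 + 153\right) = 1046 \cdot 682 = 713372$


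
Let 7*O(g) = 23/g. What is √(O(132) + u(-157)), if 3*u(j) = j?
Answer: I*√1240547/154 ≈ 7.2325*I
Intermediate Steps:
u(j) = j/3
O(g) = 23/(7*g) (O(g) = (23/g)/7 = 23/(7*g))
√(O(132) + u(-157)) = √((23/7)/132 + (⅓)*(-157)) = √((23/7)*(1/132) - 157/3) = √(23/924 - 157/3) = √(-16111/308) = I*√1240547/154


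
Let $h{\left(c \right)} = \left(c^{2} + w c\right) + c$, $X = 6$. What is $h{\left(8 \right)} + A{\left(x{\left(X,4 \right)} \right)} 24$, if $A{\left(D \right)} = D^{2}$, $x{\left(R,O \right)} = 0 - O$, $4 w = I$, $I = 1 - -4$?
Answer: $466$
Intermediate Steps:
$I = 5$ ($I = 1 + 4 = 5$)
$w = \frac{5}{4}$ ($w = \frac{1}{4} \cdot 5 = \frac{5}{4} \approx 1.25$)
$x{\left(R,O \right)} = - O$
$h{\left(c \right)} = c^{2} + \frac{9 c}{4}$ ($h{\left(c \right)} = \left(c^{2} + \frac{5 c}{4}\right) + c = c^{2} + \frac{9 c}{4}$)
$h{\left(8 \right)} + A{\left(x{\left(X,4 \right)} \right)} 24 = \frac{1}{4} \cdot 8 \left(9 + 4 \cdot 8\right) + \left(\left(-1\right) 4\right)^{2} \cdot 24 = \frac{1}{4} \cdot 8 \left(9 + 32\right) + \left(-4\right)^{2} \cdot 24 = \frac{1}{4} \cdot 8 \cdot 41 + 16 \cdot 24 = 82 + 384 = 466$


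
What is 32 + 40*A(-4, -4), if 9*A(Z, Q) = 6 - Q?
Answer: 688/9 ≈ 76.444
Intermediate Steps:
A(Z, Q) = ⅔ - Q/9 (A(Z, Q) = (6 - Q)/9 = ⅔ - Q/9)
32 + 40*A(-4, -4) = 32 + 40*(⅔ - ⅑*(-4)) = 32 + 40*(⅔ + 4/9) = 32 + 40*(10/9) = 32 + 400/9 = 688/9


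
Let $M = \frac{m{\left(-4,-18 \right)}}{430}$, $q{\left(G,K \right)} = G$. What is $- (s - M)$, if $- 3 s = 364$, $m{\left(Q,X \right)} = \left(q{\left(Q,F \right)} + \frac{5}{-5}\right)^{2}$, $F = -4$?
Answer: $\frac{31319}{258} \approx 121.39$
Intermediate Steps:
$m{\left(Q,X \right)} = \left(-1 + Q\right)^{2}$ ($m{\left(Q,X \right)} = \left(Q + \frac{5}{-5}\right)^{2} = \left(Q + 5 \left(- \frac{1}{5}\right)\right)^{2} = \left(Q - 1\right)^{2} = \left(-1 + Q\right)^{2}$)
$s = - \frac{364}{3}$ ($s = \left(- \frac{1}{3}\right) 364 = - \frac{364}{3} \approx -121.33$)
$M = \frac{5}{86}$ ($M = \frac{\left(-1 - 4\right)^{2}}{430} = \left(-5\right)^{2} \cdot \frac{1}{430} = 25 \cdot \frac{1}{430} = \frac{5}{86} \approx 0.05814$)
$- (s - M) = - (- \frac{364}{3} - \frac{5}{86}) = \left(-1\right) \left(- \frac{31319}{258}\right) = \frac{31319}{258}$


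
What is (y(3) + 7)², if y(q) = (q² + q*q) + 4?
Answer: 841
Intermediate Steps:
y(q) = 4 + 2*q² (y(q) = (q² + q²) + 4 = 2*q² + 4 = 4 + 2*q²)
(y(3) + 7)² = ((4 + 2*3²) + 7)² = ((4 + 2*9) + 7)² = ((4 + 18) + 7)² = (22 + 7)² = 29² = 841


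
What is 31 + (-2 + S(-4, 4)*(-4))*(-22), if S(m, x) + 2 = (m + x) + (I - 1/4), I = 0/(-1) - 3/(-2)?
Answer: 9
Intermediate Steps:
I = 3/2 (I = 0*(-1) - 3*(-½) = 0 + 3/2 = 3/2 ≈ 1.5000)
S(m, x) = -¾ + m + x (S(m, x) = -2 + ((m + x) + (3/2 - 1/4)) = -2 + ((m + x) + (3/2 - 1*¼)) = -2 + ((m + x) + (3/2 - ¼)) = -2 + ((m + x) + 5/4) = -2 + (5/4 + m + x) = -¾ + m + x)
31 + (-2 + S(-4, 4)*(-4))*(-22) = 31 + (-2 + (-¾ - 4 + 4)*(-4))*(-22) = 31 + (-2 - ¾*(-4))*(-22) = 31 + (-2 + 3)*(-22) = 31 + 1*(-22) = 31 - 22 = 9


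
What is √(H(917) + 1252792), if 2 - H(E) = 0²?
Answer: √1252794 ≈ 1119.3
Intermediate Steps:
H(E) = 2 (H(E) = 2 - 1*0² = 2 - 1*0 = 2 + 0 = 2)
√(H(917) + 1252792) = √(2 + 1252792) = √1252794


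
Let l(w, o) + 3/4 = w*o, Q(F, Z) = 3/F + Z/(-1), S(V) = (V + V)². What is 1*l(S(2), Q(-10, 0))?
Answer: -111/20 ≈ -5.5500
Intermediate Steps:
S(V) = 4*V² (S(V) = (2*V)² = 4*V²)
Q(F, Z) = -Z + 3/F (Q(F, Z) = 3/F + Z*(-1) = 3/F - Z = -Z + 3/F)
l(w, o) = -¾ + o*w (l(w, o) = -¾ + w*o = -¾ + o*w)
1*l(S(2), Q(-10, 0)) = 1*(-¾ + (-1*0 + 3/(-10))*(4*2²)) = 1*(-¾ + (0 + 3*(-⅒))*(4*4)) = 1*(-¾ + (0 - 3/10)*16) = 1*(-¾ - 3/10*16) = 1*(-¾ - 24/5) = 1*(-111/20) = -111/20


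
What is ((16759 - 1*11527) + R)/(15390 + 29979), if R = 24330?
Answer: 9854/15123 ≈ 0.65159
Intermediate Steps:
((16759 - 1*11527) + R)/(15390 + 29979) = ((16759 - 1*11527) + 24330)/(15390 + 29979) = ((16759 - 11527) + 24330)/45369 = (5232 + 24330)*(1/45369) = 29562*(1/45369) = 9854/15123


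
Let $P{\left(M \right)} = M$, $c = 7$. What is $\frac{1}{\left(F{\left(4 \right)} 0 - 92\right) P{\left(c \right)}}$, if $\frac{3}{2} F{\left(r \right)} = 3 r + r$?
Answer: $- \frac{1}{644} \approx -0.0015528$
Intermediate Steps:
$F{\left(r \right)} = \frac{8 r}{3}$ ($F{\left(r \right)} = \frac{2 \left(3 r + r\right)}{3} = \frac{2 \cdot 4 r}{3} = \frac{8 r}{3}$)
$\frac{1}{\left(F{\left(4 \right)} 0 - 92\right) P{\left(c \right)}} = \frac{1}{\left(\frac{8}{3} \cdot 4 \cdot 0 - 92\right) 7} = \frac{1}{\left(\frac{32}{3} \cdot 0 - 92\right) 7} = \frac{1}{\left(0 - 92\right) 7} = \frac{1}{\left(-92\right) 7} = \frac{1}{-644} = - \frac{1}{644}$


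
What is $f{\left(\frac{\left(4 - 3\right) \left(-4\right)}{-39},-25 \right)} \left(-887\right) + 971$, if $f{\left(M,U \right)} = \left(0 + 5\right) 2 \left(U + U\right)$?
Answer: $444471$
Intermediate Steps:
$f{\left(M,U \right)} = 20 U$ ($f{\left(M,U \right)} = 5 \cdot 2 \cdot 2 U = 10 \cdot 2 U = 20 U$)
$f{\left(\frac{\left(4 - 3\right) \left(-4\right)}{-39},-25 \right)} \left(-887\right) + 971 = 20 \left(-25\right) \left(-887\right) + 971 = \left(-500\right) \left(-887\right) + 971 = 443500 + 971 = 444471$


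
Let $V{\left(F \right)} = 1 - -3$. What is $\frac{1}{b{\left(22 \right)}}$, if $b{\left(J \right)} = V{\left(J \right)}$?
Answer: $\frac{1}{4} \approx 0.25$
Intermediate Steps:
$V{\left(F \right)} = 4$ ($V{\left(F \right)} = 1 + 3 = 4$)
$b{\left(J \right)} = 4$
$\frac{1}{b{\left(22 \right)}} = \frac{1}{4}$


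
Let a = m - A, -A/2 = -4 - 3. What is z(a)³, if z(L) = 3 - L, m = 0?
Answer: 4913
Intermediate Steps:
A = 14 (A = -2*(-4 - 3) = -2*(-7) = 14)
a = -14 (a = 0 - 1*14 = 0 - 14 = -14)
z(a)³ = (3 - 1*(-14))³ = (3 + 14)³ = 17³ = 4913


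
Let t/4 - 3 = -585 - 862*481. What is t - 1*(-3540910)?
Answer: 1880094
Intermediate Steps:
t = -1660816 (t = 12 + 4*(-585 - 862*481) = 12 + 4*(-585 - 414622) = 12 + 4*(-415207) = 12 - 1660828 = -1660816)
t - 1*(-3540910) = -1660816 - 1*(-3540910) = -1660816 + 3540910 = 1880094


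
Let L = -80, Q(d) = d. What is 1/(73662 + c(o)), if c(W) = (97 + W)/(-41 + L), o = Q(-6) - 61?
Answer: 121/8913072 ≈ 1.3576e-5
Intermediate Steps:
o = -67 (o = -6 - 61 = -67)
c(W) = -97/121 - W/121 (c(W) = (97 + W)/(-41 - 80) = (97 + W)/(-121) = (97 + W)*(-1/121) = -97/121 - W/121)
1/(73662 + c(o)) = 1/(73662 + (-97/121 - 1/121*(-67))) = 1/(73662 + (-97/121 + 67/121)) = 1/(73662 - 30/121) = 1/(8913072/121) = 121/8913072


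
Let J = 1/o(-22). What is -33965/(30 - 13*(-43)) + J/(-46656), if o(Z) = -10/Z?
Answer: -7923361679/137401920 ≈ -57.666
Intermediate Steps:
J = 11/5 (J = 1/(-10/(-22)) = 1/(-10*(-1/22)) = 1/(5/11) = 11/5 ≈ 2.2000)
-33965/(30 - 13*(-43)) + J/(-46656) = -33965/(30 - 13*(-43)) + (11/5)/(-46656) = -33965/(30 + 559) + (11/5)*(-1/46656) = -33965/589 - 11/233280 = -7923361679/137401920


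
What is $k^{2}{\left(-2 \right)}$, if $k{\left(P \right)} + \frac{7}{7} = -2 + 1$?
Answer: $4$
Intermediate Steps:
$k{\left(P \right)} = -2$ ($k{\left(P \right)} = -1 + \left(-2 + 1\right) = -1 - 1 = -2$)
$k^{2}{\left(-2 \right)} = \left(-2\right)^{2} = 4$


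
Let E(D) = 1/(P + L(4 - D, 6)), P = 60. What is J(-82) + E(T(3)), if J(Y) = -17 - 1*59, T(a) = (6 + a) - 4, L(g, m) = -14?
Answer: -3495/46 ≈ -75.978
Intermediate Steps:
T(a) = 2 + a
J(Y) = -76 (J(Y) = -17 - 59 = -76)
E(D) = 1/46 (E(D) = 1/(60 - 14) = 1/46)
J(-82) + E(T(3)) = -76 + 1/46 = -3495/46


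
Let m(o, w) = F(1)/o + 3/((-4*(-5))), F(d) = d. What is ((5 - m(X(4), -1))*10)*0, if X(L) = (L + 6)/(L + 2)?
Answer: 0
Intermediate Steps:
X(L) = (6 + L)/(2 + L)
m(o, w) = 3/20 + 1/o (m(o, w) = 1/o + 3/((-4*(-5))) = 1/o + 3/20 = 3/20 + 1/o)
((5 - m(X(4), -1))*10)*0 = ((5 - (3/20 + 1/((6 + 4)/(2 + 4))))*10)*0 = ((5 - (3/20 + 1/(10/6)))*10)*0 = ((5 - (3/20 + 1/((1/6)*10)))*10)*0 = ((5 - (3/20 + 1/(5/3)))*10)*0 = ((5 - (3/20 + 3/5))*10)*0 = ((5 - 1*3/4)*10)*0 = ((5 - 3/4)*10)*0 = ((17/4)*10)*0 = (85/2)*0 = 0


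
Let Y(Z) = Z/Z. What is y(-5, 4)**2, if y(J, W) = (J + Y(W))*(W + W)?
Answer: 1024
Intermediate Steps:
Y(Z) = 1
y(J, W) = 2*W*(1 + J) (y(J, W) = (J + 1)*(W + W) = (1 + J)*(2*W) = 2*W*(1 + J))
y(-5, 4)**2 = (2*4*(1 - 5))**2 = (2*4*(-4))**2 = (-32)**2 = 1024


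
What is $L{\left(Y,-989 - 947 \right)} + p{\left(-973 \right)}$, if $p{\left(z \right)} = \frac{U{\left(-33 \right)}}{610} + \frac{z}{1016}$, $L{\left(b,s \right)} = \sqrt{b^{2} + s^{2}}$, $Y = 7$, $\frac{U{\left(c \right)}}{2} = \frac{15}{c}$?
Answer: $- \frac{653899}{681736} + \sqrt{3748145} \approx 1935.1$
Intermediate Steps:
$U{\left(c \right)} = \frac{30}{c}$ ($U{\left(c \right)} = 2 \frac{15}{c} = \frac{30}{c}$)
$p{\left(z \right)} = - \frac{1}{671} + \frac{z}{1016}$ ($p{\left(z \right)} = \frac{30 \frac{1}{-33}}{610} + \frac{z}{1016} = 30 \left(- \frac{1}{33}\right) \frac{1}{610} + z \frac{1}{1016} = \left(- \frac{10}{11}\right) \frac{1}{610} + \frac{z}{1016} = - \frac{1}{671} + \frac{z}{1016}$)
$L{\left(Y,-989 - 947 \right)} + p{\left(-973 \right)} = \sqrt{7^{2} + \left(-989 - 947\right)^{2}} + \left(- \frac{1}{671} + \frac{1}{1016} \left(-973\right)\right) = \sqrt{49 + \left(-1936\right)^{2}} - \frac{653899}{681736} = \sqrt{49 + 3748096} - \frac{653899}{681736} = \sqrt{3748145} - \frac{653899}{681736} = - \frac{653899}{681736} + \sqrt{3748145}$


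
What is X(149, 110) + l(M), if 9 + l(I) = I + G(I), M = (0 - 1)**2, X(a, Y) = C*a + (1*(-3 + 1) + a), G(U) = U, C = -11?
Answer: -1499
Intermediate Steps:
X(a, Y) = -2 - 10*a (X(a, Y) = -11*a + (1*(-3 + 1) + a) = -11*a + (1*(-2) + a) = -11*a + (-2 + a) = -2 - 10*a)
M = 1 (M = (-1)**2 = 1)
l(I) = -9 + 2*I (l(I) = -9 + (I + I) = -9 + 2*I)
X(149, 110) + l(M) = (-2 - 10*149) + (-9 + 2*1) = (-2 - 1490) + (-9 + 2) = -1492 - 7 = -1499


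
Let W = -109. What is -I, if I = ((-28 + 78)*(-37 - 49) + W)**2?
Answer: -19439281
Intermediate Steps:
I = 19439281 (I = ((-28 + 78)*(-37 - 49) - 109)**2 = (50*(-86) - 109)**2 = (-4300 - 109)**2 = (-4409)**2 = 19439281)
-I = -1*19439281 = -19439281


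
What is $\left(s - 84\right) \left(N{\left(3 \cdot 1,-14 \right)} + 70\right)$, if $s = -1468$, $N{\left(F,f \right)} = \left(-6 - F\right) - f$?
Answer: $-116400$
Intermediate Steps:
$N{\left(F,f \right)} = -6 - F - f$
$\left(s - 84\right) \left(N{\left(3 \cdot 1,-14 \right)} + 70\right) = \left(-1468 - 84\right) \left(\left(-6 - 3 \cdot 1 - -14\right) + 70\right) = - 1552 \left(\left(-6 - 3 + 14\right) + 70\right) = - 1552 \left(5 + 70\right) = \left(-1552\right) 75 = -116400$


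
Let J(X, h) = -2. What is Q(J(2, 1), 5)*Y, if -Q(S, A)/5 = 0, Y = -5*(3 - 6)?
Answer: 0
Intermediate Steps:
Y = 15 (Y = -5*(-3) = 15)
Q(S, A) = 0 (Q(S, A) = -5*0 = 0)
Q(J(2, 1), 5)*Y = 0*15 = 0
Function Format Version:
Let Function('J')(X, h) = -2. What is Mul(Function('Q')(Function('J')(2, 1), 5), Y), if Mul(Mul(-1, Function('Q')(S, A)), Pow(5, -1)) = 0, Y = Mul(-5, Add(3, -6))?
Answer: 0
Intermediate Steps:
Y = 15 (Y = Mul(-5, -3) = 15)
Function('Q')(S, A) = 0 (Function('Q')(S, A) = Mul(-5, 0) = 0)
Mul(Function('Q')(Function('J')(2, 1), 5), Y) = Mul(0, 15) = 0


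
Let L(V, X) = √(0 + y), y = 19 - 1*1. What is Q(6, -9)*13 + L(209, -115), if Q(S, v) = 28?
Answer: 364 + 3*√2 ≈ 368.24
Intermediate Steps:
y = 18 (y = 19 - 1 = 18)
L(V, X) = 3*√2 (L(V, X) = √(0 + 18) = √18 = 3*√2)
Q(6, -9)*13 + L(209, -115) = 28*13 + 3*√2 = 364 + 3*√2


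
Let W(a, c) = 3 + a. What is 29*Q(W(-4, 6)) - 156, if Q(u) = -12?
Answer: -504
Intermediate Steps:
29*Q(W(-4, 6)) - 156 = 29*(-12) - 156 = -348 - 156 = -504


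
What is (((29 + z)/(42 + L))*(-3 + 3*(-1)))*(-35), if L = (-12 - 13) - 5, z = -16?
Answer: 455/2 ≈ 227.50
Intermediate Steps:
L = -30 (L = -25 - 5 = -30)
(((29 + z)/(42 + L))*(-3 + 3*(-1)))*(-35) = (((29 - 16)/(42 - 30))*(-3 + 3*(-1)))*(-35) = ((13/12)*(-3 - 3))*(-35) = ((13*(1/12))*(-6))*(-35) = ((13/12)*(-6))*(-35) = -13/2*(-35) = 455/2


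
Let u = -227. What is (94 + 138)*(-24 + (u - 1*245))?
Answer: -115072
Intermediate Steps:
(94 + 138)*(-24 + (u - 1*245)) = (94 + 138)*(-24 + (-227 - 1*245)) = 232*(-24 + (-227 - 245)) = 232*(-24 - 472) = 232*(-496) = -115072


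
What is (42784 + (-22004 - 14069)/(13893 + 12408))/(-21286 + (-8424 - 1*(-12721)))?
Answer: -1125225911/446827689 ≈ -2.5183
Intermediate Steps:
(42784 + (-22004 - 14069)/(13893 + 12408))/(-21286 + (-8424 - 1*(-12721))) = (42784 - 36073/26301)/(-21286 + (-8424 + 12721)) = (42784 - 36073*1/26301)/(-21286 + 4297) = (42784 - 36073/26301)/(-16989) = (1125225911/26301)*(-1/16989) = -1125225911/446827689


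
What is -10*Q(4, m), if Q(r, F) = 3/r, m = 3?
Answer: -15/2 ≈ -7.5000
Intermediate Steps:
-10*Q(4, m) = -30/4 = -10*¾ = -15/2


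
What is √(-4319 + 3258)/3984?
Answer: I*√1061/3984 ≈ 0.008176*I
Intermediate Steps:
√(-4319 + 3258)/3984 = √(-1061)*(1/3984) = (I*√1061)*(1/3984) = I*√1061/3984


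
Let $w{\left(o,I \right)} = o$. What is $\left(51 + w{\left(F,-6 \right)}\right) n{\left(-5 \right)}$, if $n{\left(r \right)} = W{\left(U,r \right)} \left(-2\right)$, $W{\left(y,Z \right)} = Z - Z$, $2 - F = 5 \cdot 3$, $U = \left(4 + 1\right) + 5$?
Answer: $0$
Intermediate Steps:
$U = 10$ ($U = 5 + 5 = 10$)
$F = -13$ ($F = 2 - 5 \cdot 3 = 2 - 15 = -13$)
$W{\left(y,Z \right)} = 0$
$n{\left(r \right)} = 0$ ($n{\left(r \right)} = 0 \left(-2\right) = 0$)
$\left(51 + w{\left(F,-6 \right)}\right) n{\left(-5 \right)} = \left(51 - 13\right) 0 = 38 \cdot 0 = 0$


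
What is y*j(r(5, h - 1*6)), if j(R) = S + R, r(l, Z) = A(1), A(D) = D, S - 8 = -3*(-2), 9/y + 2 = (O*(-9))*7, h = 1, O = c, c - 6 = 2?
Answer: -135/506 ≈ -0.26680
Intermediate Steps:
c = 8 (c = 6 + 2 = 8)
O = 8
y = -9/506 (y = 9/(-2 + (8*(-9))*7) = 9/(-2 - 72*7) = 9/(-2 - 504) = 9/(-506) = 9*(-1/506) = -9/506 ≈ -0.017787)
S = 14 (S = 8 - 3*(-2) = 8 + 6 = 14)
r(l, Z) = 1
j(R) = 14 + R
y*j(r(5, h - 1*6)) = -9*(14 + 1)/506 = -9/506*15 = -135/506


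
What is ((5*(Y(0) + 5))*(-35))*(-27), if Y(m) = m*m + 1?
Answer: 28350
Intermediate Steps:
Y(m) = 1 + m² (Y(m) = m² + 1 = 1 + m²)
((5*(Y(0) + 5))*(-35))*(-27) = ((5*((1 + 0²) + 5))*(-35))*(-27) = ((5*((1 + 0) + 5))*(-35))*(-27) = ((5*(1 + 5))*(-35))*(-27) = ((5*6)*(-35))*(-27) = (30*(-35))*(-27) = -1050*(-27) = 28350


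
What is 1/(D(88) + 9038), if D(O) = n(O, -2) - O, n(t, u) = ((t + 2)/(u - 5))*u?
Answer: 7/62830 ≈ 0.00011141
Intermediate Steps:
n(t, u) = u*(2 + t)/(-5 + u) (n(t, u) = ((2 + t)/(-5 + u))*u = u*(2 + t)/(-5 + u))
D(O) = 4/7 - 5*O/7 (D(O) = -2*(2 + O)/(-5 - 2) - O = -2*(2 + O)/(-7) - O = -2*(-1/7)*(2 + O) - O = (4/7 + 2*O/7) - O = 4/7 - 5*O/7)
1/(D(88) + 9038) = 1/((4/7 - 5/7*88) + 9038) = 1/((4/7 - 440/7) + 9038) = 1/(-436/7 + 9038) = 1/(62830/7) = 7/62830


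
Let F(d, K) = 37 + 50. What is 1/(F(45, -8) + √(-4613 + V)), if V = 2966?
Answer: 29/3072 - I*√183/3072 ≈ 0.0094401 - 0.0044036*I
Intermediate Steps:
F(d, K) = 87
1/(F(45, -8) + √(-4613 + V)) = 1/(87 + √(-4613 + 2966)) = 1/(87 + √(-1647)) = 1/(87 + 3*I*√183)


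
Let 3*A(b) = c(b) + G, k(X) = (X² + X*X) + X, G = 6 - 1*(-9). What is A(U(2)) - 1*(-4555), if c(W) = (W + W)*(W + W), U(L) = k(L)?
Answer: 14080/3 ≈ 4693.3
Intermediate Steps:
G = 15 (G = 6 + 9 = 15)
k(X) = X + 2*X² (k(X) = (X² + X²) + X = 2*X² + X = X + 2*X²)
U(L) = L*(1 + 2*L)
c(W) = 4*W² (c(W) = (2*W)*(2*W) = 4*W²)
A(b) = 5 + 4*b²/3 (A(b) = (4*b² + 15)/3 = (15 + 4*b²)/3 = 5 + 4*b²/3)
A(U(2)) - 1*(-4555) = (5 + 4*(2*(1 + 2*2))²/3) - 1*(-4555) = (5 + 4*(2*(1 + 4))²/3) + 4555 = (5 + 4*(2*5)²/3) + 4555 = (5 + (4/3)*10²) + 4555 = (5 + (4/3)*100) + 4555 = (5 + 400/3) + 4555 = 415/3 + 4555 = 14080/3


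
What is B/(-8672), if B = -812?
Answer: 203/2168 ≈ 0.093635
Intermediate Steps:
B/(-8672) = -812/(-8672) = -812*(-1/8672) = 203/2168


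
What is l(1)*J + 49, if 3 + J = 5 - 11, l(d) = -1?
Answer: 58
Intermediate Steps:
J = -9 (J = -3 + (5 - 11) = -3 - 6 = -9)
l(1)*J + 49 = -1*(-9) + 49 = 9 + 49 = 58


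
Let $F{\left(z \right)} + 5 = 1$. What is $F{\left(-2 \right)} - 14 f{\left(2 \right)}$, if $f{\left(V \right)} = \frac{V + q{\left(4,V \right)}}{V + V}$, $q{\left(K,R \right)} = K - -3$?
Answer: $- \frac{71}{2} \approx -35.5$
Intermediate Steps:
$F{\left(z \right)} = -4$ ($F{\left(z \right)} = -5 + 1 = -4$)
$q{\left(K,R \right)} = 3 + K$ ($q{\left(K,R \right)} = K + 3 = 3 + K$)
$f{\left(V \right)} = \frac{7 + V}{2 V}$ ($f{\left(V \right)} = \frac{V + \left(3 + 4\right)}{V + V} = \frac{V + 7}{2 V} = \left(7 + V\right) \frac{1}{2 V} = \frac{7 + V}{2 V}$)
$F{\left(-2 \right)} - 14 f{\left(2 \right)} = -4 - 14 \frac{7 + 2}{2 \cdot 2} = -4 - 14 \cdot \frac{1}{2} \cdot \frac{1}{2} \cdot 9 = -4 - \frac{63}{2} = - \frac{71}{2}$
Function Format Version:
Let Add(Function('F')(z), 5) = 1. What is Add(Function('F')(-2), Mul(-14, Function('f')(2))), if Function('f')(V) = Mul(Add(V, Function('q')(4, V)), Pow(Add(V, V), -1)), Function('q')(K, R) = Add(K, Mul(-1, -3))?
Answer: Rational(-71, 2) ≈ -35.500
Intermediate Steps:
Function('F')(z) = -4 (Function('F')(z) = Add(-5, 1) = -4)
Function('q')(K, R) = Add(3, K) (Function('q')(K, R) = Add(K, 3) = Add(3, K))
Function('f')(V) = Mul(Rational(1, 2), Pow(V, -1), Add(7, V)) (Function('f')(V) = Mul(Add(V, Add(3, 4)), Pow(Add(V, V), -1)) = Mul(Add(V, 7), Pow(Mul(2, V), -1)) = Mul(Add(7, V), Mul(Rational(1, 2), Pow(V, -1))) = Mul(Rational(1, 2), Pow(V, -1), Add(7, V)))
Add(Function('F')(-2), Mul(-14, Function('f')(2))) = Add(-4, Mul(-14, Mul(Rational(1, 2), Pow(2, -1), Add(7, 2)))) = Add(-4, Mul(-14, Mul(Rational(1, 2), Rational(1, 2), 9))) = Add(-4, Mul(-14, Rational(9, 4))) = Add(-4, Rational(-63, 2)) = Rational(-71, 2)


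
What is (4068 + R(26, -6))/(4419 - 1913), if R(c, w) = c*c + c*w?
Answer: 2294/1253 ≈ 1.8308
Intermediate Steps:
R(c, w) = c² + c*w
(4068 + R(26, -6))/(4419 - 1913) = (4068 + 26*(26 - 6))/(4419 - 1913) = (4068 + 26*20)/2506 = (4068 + 520)*(1/2506) = 4588*(1/2506) = 2294/1253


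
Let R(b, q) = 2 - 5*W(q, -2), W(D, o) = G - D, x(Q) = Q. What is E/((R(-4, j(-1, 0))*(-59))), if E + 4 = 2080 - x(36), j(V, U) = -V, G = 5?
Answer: 340/177 ≈ 1.9209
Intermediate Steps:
W(D, o) = 5 - D
R(b, q) = -23 + 5*q (R(b, q) = 2 - 5*(5 - q) = 2 + (-25 + 5*q) = -23 + 5*q)
E = 2040 (E = -4 + (2080 - 1*36) = -4 + (2080 - 36) = -4 + 2044 = 2040)
E/((R(-4, j(-1, 0))*(-59))) = 2040/(((-23 + 5*(-1*(-1)))*(-59))) = 2040/(((-23 + 5*1)*(-59))) = 2040/(((-23 + 5)*(-59))) = 2040/((-18*(-59))) = 2040/1062 = 2040*(1/1062) = 340/177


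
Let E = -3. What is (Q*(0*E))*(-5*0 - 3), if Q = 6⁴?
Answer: 0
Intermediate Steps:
Q = 1296
(Q*(0*E))*(-5*0 - 3) = (1296*(0*(-3)))*(-5*0 - 3) = (1296*0)*(0 - 3) = 0*(-3) = 0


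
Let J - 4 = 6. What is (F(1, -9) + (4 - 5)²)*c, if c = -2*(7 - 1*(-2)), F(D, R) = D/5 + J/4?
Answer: -333/5 ≈ -66.600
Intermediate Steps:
J = 10 (J = 4 + 6 = 10)
F(D, R) = 5/2 + D/5 (F(D, R) = D/5 + 10/4 = D*(⅕) + 10*(¼) = D/5 + 5/2 = 5/2 + D/5)
c = -18 (c = -2*(7 + 2) = -2*9 = -18)
(F(1, -9) + (4 - 5)²)*c = ((5/2 + (⅕)*1) + (4 - 5)²)*(-18) = ((5/2 + ⅕) + (-1)²)*(-18) = (27/10 + 1)*(-18) = (37/10)*(-18) = -333/5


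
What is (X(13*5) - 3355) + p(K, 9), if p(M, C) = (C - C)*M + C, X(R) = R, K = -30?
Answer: -3281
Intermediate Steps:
p(M, C) = C (p(M, C) = 0*M + C = 0 + C = C)
(X(13*5) - 3355) + p(K, 9) = (13*5 - 3355) + 9 = (65 - 3355) + 9 = -3290 + 9 = -3281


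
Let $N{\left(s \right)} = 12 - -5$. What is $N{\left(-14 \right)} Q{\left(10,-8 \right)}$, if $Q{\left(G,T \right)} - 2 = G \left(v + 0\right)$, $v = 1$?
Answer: $204$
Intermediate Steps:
$N{\left(s \right)} = 17$ ($N{\left(s \right)} = 12 + 5 = 17$)
$Q{\left(G,T \right)} = 2 + G$ ($Q{\left(G,T \right)} = 2 + G \left(1 + 0\right) = 2 + G 1 = 2 + G$)
$N{\left(-14 \right)} Q{\left(10,-8 \right)} = 17 \left(2 + 10\right) = 17 \cdot 12 = 204$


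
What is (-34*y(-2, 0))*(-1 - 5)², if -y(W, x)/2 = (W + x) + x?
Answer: -4896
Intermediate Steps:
y(W, x) = -4*x - 2*W (y(W, x) = -2*((W + x) + x) = -2*(W + 2*x) = -4*x - 2*W)
(-34*y(-2, 0))*(-1 - 5)² = (-34*(-4*0 - 2*(-2)))*(-1 - 5)² = -34*(0 + 4)*(-6)² = -34*4*36 = -136*36 = -4896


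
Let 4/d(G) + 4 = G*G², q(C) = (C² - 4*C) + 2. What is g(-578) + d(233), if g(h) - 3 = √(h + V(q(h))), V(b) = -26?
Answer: 37948003/12649333 + 2*I*√151 ≈ 3.0 + 24.576*I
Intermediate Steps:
q(C) = 2 + C² - 4*C
d(G) = 4/(-4 + G³) (d(G) = 4/(-4 + G*G²) = 4/(-4 + G³))
g(h) = 3 + √(-26 + h) (g(h) = 3 + √(h - 26) = 3 + √(-26 + h))
g(-578) + d(233) = (3 + √(-26 - 578)) + 4/(-4 + 233³) = (3 + √(-604)) + 4/(-4 + 12649337) = (3 + 2*I*√151) + 4/12649333 = 37948003/12649333 + 2*I*√151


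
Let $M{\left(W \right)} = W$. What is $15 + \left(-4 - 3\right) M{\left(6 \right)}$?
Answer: $-27$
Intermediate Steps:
$15 + \left(-4 - 3\right) M{\left(6 \right)} = 15 + \left(-4 - 3\right) 6 = 15 - 42 = -27$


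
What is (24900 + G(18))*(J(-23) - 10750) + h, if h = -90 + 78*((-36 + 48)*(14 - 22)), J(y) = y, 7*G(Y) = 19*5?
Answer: -268401483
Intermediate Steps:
G(Y) = 95/7 (G(Y) = (19*5)/7 = (1/7)*95 = 95/7)
h = -7578 (h = -90 + 78*(12*(-8)) = -90 + 78*(-96) = -90 - 7488 = -7578)
(24900 + G(18))*(J(-23) - 10750) + h = (24900 + 95/7)*(-23 - 10750) - 7578 = (174395/7)*(-10773) - 7578 = -268393905 - 7578 = -268401483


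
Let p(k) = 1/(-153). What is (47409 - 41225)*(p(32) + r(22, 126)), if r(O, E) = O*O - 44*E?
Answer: -4787535304/153 ≈ -3.1291e+7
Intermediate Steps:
p(k) = -1/153
r(O, E) = O**2 - 44*E
(47409 - 41225)*(p(32) + r(22, 126)) = (47409 - 41225)*(-1/153 + (22**2 - 44*126)) = 6184*(-1/153 + (484 - 5544)) = 6184*(-1/153 - 5060) = 6184*(-774181/153) = -4787535304/153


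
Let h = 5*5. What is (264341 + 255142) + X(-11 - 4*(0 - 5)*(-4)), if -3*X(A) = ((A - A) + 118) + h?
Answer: 1558306/3 ≈ 5.1944e+5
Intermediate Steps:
h = 25
X(A) = -143/3 (X(A) = -(((A - A) + 118) + 25)/3 = -((0 + 118) + 25)/3 = -(118 + 25)/3 = -1/3*143 = -143/3)
(264341 + 255142) + X(-11 - 4*(0 - 5)*(-4)) = (264341 + 255142) - 143/3 = 519483 - 143/3 = 1558306/3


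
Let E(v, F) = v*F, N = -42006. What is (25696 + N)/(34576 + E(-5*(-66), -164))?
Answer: 1165/1396 ≈ 0.83453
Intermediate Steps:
E(v, F) = F*v
(25696 + N)/(34576 + E(-5*(-66), -164)) = (25696 - 42006)/(34576 - (-820)*(-66)) = -16310/(34576 - 164*330) = -16310/(34576 - 54120) = -16310/(-19544) = -16310*(-1/19544) = 1165/1396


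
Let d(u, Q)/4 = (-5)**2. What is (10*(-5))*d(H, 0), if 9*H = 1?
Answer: -5000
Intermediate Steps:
H = 1/9 (H = (1/9)*1 = 1/9 ≈ 0.11111)
d(u, Q) = 100 (d(u, Q) = 4*(-5)**2 = 4*25 = 100)
(10*(-5))*d(H, 0) = (10*(-5))*100 = -50*100 = -5000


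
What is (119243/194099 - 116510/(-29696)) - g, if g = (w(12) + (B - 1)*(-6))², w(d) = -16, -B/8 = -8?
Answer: -447374272543363/2881981952 ≈ -1.5523e+5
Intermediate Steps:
B = 64 (B = -8*(-8) = 64)
g = 155236 (g = (-16 + (64 - 1)*(-6))² = (-16 + 63*(-6))² = (-16 - 378)² = (-394)² = 155236)
(119243/194099 - 116510/(-29696)) - g = (119243/194099 - 116510/(-29696)) - 1*155236 = (119243*(1/194099) - 116510*(-1/29696)) - 155236 = (119243/194099 + 58255/14848) - 155236 = 13077757309/2881981952 - 155236 = -447374272543363/2881981952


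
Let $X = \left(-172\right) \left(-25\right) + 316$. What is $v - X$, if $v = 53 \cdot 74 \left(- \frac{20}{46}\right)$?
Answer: $- \frac{145388}{23} \approx -6321.2$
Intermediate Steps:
$v = - \frac{39220}{23}$ ($v = 3922 \left(\left(-20\right) \frac{1}{46}\right) = 3922 \left(- \frac{10}{23}\right) = - \frac{39220}{23} \approx -1705.2$)
$X = 4616$ ($X = 4300 + 316 = 4616$)
$v - X = - \frac{39220}{23} - 4616 = - \frac{145388}{23}$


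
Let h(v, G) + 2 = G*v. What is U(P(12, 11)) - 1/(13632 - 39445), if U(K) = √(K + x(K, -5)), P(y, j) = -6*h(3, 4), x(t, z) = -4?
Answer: 1/25813 + 8*I ≈ 3.874e-5 + 8.0*I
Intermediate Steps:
h(v, G) = -2 + G*v
P(y, j) = -60 (P(y, j) = -6*(-2 + 4*3) = -6*(-2 + 12) = -6*10 = -60)
U(K) = √(-4 + K) (U(K) = √(K - 4) = √(-4 + K))
U(P(12, 11)) - 1/(13632 - 39445) = √(-4 - 60) - 1/(13632 - 39445) = √(-64) - 1/(-25813) = 8*I - 1*(-1/25813) = 8*I + 1/25813 = 1/25813 + 8*I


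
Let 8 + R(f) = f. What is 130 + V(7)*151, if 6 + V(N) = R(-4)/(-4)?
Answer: -323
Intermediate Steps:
R(f) = -8 + f
V(N) = -3 (V(N) = -6 + (-8 - 4)/(-4) = -6 - 12*(-¼) = -6 + 3 = -3)
130 + V(7)*151 = 130 - 3*151 = 130 - 453 = -323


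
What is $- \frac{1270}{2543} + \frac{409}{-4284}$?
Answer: $- \frac{6480767}{10894212} \approx -0.59488$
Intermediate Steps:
$- \frac{1270}{2543} + \frac{409}{-4284} = \left(-1270\right) \frac{1}{2543} + 409 \left(- \frac{1}{4284}\right) = - \frac{1270}{2543} - \frac{409}{4284} = - \frac{6480767}{10894212}$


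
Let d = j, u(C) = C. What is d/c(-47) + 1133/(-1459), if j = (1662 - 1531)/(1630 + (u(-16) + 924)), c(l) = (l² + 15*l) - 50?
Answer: -4180864387/5384077668 ≈ -0.77652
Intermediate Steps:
c(l) = -50 + l² + 15*l
j = 131/2538 (j = (1662 - 1531)/(1630 + (-16 + 924)) = 131/(1630 + 908) = 131/2538 ≈ 0.051615)
d = 131/2538 ≈ 0.051615
d/c(-47) + 1133/(-1459) = 131/(2538*(-50 + (-47)² + 15*(-47))) + 1133/(-1459) = 131/(2538*(-50 + 2209 - 705)) + 1133*(-1/1459) = (131/2538)/1454 - 1133/1459 = (131/2538)*(1/1454) - 1133/1459 = 131/3690252 - 1133/1459 = -4180864387/5384077668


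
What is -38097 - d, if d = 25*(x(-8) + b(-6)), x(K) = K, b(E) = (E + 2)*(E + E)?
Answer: -39097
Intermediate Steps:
b(E) = 2*E*(2 + E) (b(E) = (2 + E)*(2*E) = 2*E*(2 + E))
d = 1000 (d = 25*(-8 + 2*(-6)*(2 - 6)) = 25*(-8 + 2*(-6)*(-4)) = 25*(-8 + 48) = 25*40 = 1000)
-38097 - d = -38097 - 1*1000 = -38097 - 1000 = -39097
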